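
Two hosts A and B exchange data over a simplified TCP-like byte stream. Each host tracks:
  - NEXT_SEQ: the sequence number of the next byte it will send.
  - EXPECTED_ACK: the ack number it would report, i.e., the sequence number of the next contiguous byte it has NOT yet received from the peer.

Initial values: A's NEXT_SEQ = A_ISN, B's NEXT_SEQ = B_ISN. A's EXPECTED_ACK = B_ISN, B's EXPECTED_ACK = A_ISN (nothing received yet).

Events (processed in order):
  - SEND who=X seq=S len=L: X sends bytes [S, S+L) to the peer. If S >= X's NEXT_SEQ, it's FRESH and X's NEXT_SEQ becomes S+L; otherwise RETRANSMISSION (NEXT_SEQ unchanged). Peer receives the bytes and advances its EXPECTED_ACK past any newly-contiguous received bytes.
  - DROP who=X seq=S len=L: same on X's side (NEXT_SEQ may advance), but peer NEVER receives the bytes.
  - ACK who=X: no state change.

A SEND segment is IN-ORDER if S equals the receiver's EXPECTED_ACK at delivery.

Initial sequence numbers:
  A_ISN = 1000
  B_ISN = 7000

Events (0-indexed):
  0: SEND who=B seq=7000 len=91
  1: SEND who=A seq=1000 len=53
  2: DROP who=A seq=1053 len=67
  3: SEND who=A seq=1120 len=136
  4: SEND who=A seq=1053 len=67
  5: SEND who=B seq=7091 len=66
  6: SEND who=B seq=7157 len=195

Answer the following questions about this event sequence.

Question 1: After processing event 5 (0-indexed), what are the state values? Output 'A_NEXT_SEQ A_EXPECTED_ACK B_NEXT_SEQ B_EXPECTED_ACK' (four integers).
After event 0: A_seq=1000 A_ack=7091 B_seq=7091 B_ack=1000
After event 1: A_seq=1053 A_ack=7091 B_seq=7091 B_ack=1053
After event 2: A_seq=1120 A_ack=7091 B_seq=7091 B_ack=1053
After event 3: A_seq=1256 A_ack=7091 B_seq=7091 B_ack=1053
After event 4: A_seq=1256 A_ack=7091 B_seq=7091 B_ack=1256
After event 5: A_seq=1256 A_ack=7157 B_seq=7157 B_ack=1256

1256 7157 7157 1256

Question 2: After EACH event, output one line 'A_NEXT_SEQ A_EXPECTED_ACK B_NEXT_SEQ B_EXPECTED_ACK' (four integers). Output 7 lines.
1000 7091 7091 1000
1053 7091 7091 1053
1120 7091 7091 1053
1256 7091 7091 1053
1256 7091 7091 1256
1256 7157 7157 1256
1256 7352 7352 1256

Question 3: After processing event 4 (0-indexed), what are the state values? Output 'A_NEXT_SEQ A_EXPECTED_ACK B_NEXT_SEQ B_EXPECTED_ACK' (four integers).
After event 0: A_seq=1000 A_ack=7091 B_seq=7091 B_ack=1000
After event 1: A_seq=1053 A_ack=7091 B_seq=7091 B_ack=1053
After event 2: A_seq=1120 A_ack=7091 B_seq=7091 B_ack=1053
After event 3: A_seq=1256 A_ack=7091 B_seq=7091 B_ack=1053
After event 4: A_seq=1256 A_ack=7091 B_seq=7091 B_ack=1256

1256 7091 7091 1256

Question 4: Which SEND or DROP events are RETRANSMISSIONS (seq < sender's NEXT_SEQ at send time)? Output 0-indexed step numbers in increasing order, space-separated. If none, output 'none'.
Step 0: SEND seq=7000 -> fresh
Step 1: SEND seq=1000 -> fresh
Step 2: DROP seq=1053 -> fresh
Step 3: SEND seq=1120 -> fresh
Step 4: SEND seq=1053 -> retransmit
Step 5: SEND seq=7091 -> fresh
Step 6: SEND seq=7157 -> fresh

Answer: 4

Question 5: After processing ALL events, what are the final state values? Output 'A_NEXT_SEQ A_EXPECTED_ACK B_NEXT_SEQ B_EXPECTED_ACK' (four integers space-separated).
Answer: 1256 7352 7352 1256

Derivation:
After event 0: A_seq=1000 A_ack=7091 B_seq=7091 B_ack=1000
After event 1: A_seq=1053 A_ack=7091 B_seq=7091 B_ack=1053
After event 2: A_seq=1120 A_ack=7091 B_seq=7091 B_ack=1053
After event 3: A_seq=1256 A_ack=7091 B_seq=7091 B_ack=1053
After event 4: A_seq=1256 A_ack=7091 B_seq=7091 B_ack=1256
After event 5: A_seq=1256 A_ack=7157 B_seq=7157 B_ack=1256
After event 6: A_seq=1256 A_ack=7352 B_seq=7352 B_ack=1256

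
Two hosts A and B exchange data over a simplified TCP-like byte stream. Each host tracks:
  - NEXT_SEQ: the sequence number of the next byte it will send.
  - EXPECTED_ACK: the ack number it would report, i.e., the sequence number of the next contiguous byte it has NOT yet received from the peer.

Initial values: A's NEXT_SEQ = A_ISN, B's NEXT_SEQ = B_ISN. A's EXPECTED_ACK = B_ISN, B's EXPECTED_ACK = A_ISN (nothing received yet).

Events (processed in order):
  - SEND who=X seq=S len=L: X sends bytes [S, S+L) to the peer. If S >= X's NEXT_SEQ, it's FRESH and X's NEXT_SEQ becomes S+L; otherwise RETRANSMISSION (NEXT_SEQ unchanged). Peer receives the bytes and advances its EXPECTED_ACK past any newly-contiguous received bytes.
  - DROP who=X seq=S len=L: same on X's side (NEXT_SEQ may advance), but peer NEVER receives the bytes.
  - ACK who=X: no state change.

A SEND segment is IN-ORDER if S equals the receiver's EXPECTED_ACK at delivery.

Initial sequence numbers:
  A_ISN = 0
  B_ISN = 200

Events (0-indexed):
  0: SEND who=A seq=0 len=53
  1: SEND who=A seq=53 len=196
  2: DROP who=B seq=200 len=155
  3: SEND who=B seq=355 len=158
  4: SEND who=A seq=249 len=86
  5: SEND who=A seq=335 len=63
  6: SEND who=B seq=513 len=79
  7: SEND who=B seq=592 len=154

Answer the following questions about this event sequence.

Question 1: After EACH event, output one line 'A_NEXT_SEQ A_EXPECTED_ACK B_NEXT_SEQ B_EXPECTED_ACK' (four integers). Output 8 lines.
53 200 200 53
249 200 200 249
249 200 355 249
249 200 513 249
335 200 513 335
398 200 513 398
398 200 592 398
398 200 746 398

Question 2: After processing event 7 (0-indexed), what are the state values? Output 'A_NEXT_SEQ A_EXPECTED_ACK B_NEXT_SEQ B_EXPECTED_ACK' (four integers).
After event 0: A_seq=53 A_ack=200 B_seq=200 B_ack=53
After event 1: A_seq=249 A_ack=200 B_seq=200 B_ack=249
After event 2: A_seq=249 A_ack=200 B_seq=355 B_ack=249
After event 3: A_seq=249 A_ack=200 B_seq=513 B_ack=249
After event 4: A_seq=335 A_ack=200 B_seq=513 B_ack=335
After event 5: A_seq=398 A_ack=200 B_seq=513 B_ack=398
After event 6: A_seq=398 A_ack=200 B_seq=592 B_ack=398
After event 7: A_seq=398 A_ack=200 B_seq=746 B_ack=398

398 200 746 398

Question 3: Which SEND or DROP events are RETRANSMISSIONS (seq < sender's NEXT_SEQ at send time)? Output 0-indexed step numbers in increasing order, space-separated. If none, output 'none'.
Step 0: SEND seq=0 -> fresh
Step 1: SEND seq=53 -> fresh
Step 2: DROP seq=200 -> fresh
Step 3: SEND seq=355 -> fresh
Step 4: SEND seq=249 -> fresh
Step 5: SEND seq=335 -> fresh
Step 6: SEND seq=513 -> fresh
Step 7: SEND seq=592 -> fresh

Answer: none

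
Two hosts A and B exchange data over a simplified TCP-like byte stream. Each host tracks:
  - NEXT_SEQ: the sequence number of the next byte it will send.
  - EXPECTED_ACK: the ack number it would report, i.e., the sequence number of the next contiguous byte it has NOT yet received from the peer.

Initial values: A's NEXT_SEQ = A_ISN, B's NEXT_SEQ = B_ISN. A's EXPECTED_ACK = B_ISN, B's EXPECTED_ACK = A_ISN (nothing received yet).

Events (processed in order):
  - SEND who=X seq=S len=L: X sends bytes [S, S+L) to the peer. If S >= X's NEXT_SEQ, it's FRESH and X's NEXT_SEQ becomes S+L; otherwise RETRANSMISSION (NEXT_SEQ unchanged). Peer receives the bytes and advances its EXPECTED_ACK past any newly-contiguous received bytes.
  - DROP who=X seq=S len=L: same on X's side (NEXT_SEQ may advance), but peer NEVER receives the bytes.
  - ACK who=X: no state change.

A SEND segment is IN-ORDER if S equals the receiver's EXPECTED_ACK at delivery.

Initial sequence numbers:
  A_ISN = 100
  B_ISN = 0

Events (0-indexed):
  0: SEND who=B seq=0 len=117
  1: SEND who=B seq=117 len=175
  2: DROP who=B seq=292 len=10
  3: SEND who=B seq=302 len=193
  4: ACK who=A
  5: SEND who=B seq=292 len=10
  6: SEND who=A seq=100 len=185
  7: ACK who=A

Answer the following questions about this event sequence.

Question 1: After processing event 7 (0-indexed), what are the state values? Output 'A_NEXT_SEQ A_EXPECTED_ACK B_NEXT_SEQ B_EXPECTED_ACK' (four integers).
After event 0: A_seq=100 A_ack=117 B_seq=117 B_ack=100
After event 1: A_seq=100 A_ack=292 B_seq=292 B_ack=100
After event 2: A_seq=100 A_ack=292 B_seq=302 B_ack=100
After event 3: A_seq=100 A_ack=292 B_seq=495 B_ack=100
After event 4: A_seq=100 A_ack=292 B_seq=495 B_ack=100
After event 5: A_seq=100 A_ack=495 B_seq=495 B_ack=100
After event 6: A_seq=285 A_ack=495 B_seq=495 B_ack=285
After event 7: A_seq=285 A_ack=495 B_seq=495 B_ack=285

285 495 495 285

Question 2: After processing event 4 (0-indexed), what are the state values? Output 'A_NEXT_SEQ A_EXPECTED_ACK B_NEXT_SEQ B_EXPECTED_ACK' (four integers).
After event 0: A_seq=100 A_ack=117 B_seq=117 B_ack=100
After event 1: A_seq=100 A_ack=292 B_seq=292 B_ack=100
After event 2: A_seq=100 A_ack=292 B_seq=302 B_ack=100
After event 3: A_seq=100 A_ack=292 B_seq=495 B_ack=100
After event 4: A_seq=100 A_ack=292 B_seq=495 B_ack=100

100 292 495 100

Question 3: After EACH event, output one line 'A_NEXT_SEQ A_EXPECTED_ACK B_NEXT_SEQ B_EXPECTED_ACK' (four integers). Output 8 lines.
100 117 117 100
100 292 292 100
100 292 302 100
100 292 495 100
100 292 495 100
100 495 495 100
285 495 495 285
285 495 495 285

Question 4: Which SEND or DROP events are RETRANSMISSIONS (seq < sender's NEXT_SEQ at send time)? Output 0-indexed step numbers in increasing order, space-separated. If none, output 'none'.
Step 0: SEND seq=0 -> fresh
Step 1: SEND seq=117 -> fresh
Step 2: DROP seq=292 -> fresh
Step 3: SEND seq=302 -> fresh
Step 5: SEND seq=292 -> retransmit
Step 6: SEND seq=100 -> fresh

Answer: 5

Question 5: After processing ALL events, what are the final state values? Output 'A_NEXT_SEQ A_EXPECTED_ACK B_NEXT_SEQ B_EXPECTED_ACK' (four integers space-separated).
After event 0: A_seq=100 A_ack=117 B_seq=117 B_ack=100
After event 1: A_seq=100 A_ack=292 B_seq=292 B_ack=100
After event 2: A_seq=100 A_ack=292 B_seq=302 B_ack=100
After event 3: A_seq=100 A_ack=292 B_seq=495 B_ack=100
After event 4: A_seq=100 A_ack=292 B_seq=495 B_ack=100
After event 5: A_seq=100 A_ack=495 B_seq=495 B_ack=100
After event 6: A_seq=285 A_ack=495 B_seq=495 B_ack=285
After event 7: A_seq=285 A_ack=495 B_seq=495 B_ack=285

Answer: 285 495 495 285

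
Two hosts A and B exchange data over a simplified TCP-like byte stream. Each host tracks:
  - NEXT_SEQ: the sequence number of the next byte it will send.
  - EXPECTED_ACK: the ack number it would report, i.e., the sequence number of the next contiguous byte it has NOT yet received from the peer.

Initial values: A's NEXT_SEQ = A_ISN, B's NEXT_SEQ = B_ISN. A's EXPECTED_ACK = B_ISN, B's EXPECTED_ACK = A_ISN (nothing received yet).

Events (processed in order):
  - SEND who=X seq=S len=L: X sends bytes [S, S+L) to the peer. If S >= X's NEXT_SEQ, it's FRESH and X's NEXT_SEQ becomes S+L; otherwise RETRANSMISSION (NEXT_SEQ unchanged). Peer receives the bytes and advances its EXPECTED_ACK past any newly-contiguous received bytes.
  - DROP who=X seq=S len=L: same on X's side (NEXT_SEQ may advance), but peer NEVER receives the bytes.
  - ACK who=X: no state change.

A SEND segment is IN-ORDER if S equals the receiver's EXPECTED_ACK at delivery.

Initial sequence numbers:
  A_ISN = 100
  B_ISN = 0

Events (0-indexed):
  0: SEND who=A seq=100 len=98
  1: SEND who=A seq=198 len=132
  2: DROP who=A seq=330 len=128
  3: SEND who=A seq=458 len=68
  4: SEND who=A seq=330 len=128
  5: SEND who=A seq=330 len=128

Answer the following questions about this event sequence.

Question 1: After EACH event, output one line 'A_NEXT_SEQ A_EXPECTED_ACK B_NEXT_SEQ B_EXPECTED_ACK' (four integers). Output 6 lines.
198 0 0 198
330 0 0 330
458 0 0 330
526 0 0 330
526 0 0 526
526 0 0 526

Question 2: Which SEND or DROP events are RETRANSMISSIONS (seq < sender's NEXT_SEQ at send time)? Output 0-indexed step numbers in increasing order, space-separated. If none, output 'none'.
Step 0: SEND seq=100 -> fresh
Step 1: SEND seq=198 -> fresh
Step 2: DROP seq=330 -> fresh
Step 3: SEND seq=458 -> fresh
Step 4: SEND seq=330 -> retransmit
Step 5: SEND seq=330 -> retransmit

Answer: 4 5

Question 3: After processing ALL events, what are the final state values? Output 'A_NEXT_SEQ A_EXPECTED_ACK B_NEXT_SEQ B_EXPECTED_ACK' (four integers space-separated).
After event 0: A_seq=198 A_ack=0 B_seq=0 B_ack=198
After event 1: A_seq=330 A_ack=0 B_seq=0 B_ack=330
After event 2: A_seq=458 A_ack=0 B_seq=0 B_ack=330
After event 3: A_seq=526 A_ack=0 B_seq=0 B_ack=330
After event 4: A_seq=526 A_ack=0 B_seq=0 B_ack=526
After event 5: A_seq=526 A_ack=0 B_seq=0 B_ack=526

Answer: 526 0 0 526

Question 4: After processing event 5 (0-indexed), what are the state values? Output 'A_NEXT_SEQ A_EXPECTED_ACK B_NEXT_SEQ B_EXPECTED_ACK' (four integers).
After event 0: A_seq=198 A_ack=0 B_seq=0 B_ack=198
After event 1: A_seq=330 A_ack=0 B_seq=0 B_ack=330
After event 2: A_seq=458 A_ack=0 B_seq=0 B_ack=330
After event 3: A_seq=526 A_ack=0 B_seq=0 B_ack=330
After event 4: A_seq=526 A_ack=0 B_seq=0 B_ack=526
After event 5: A_seq=526 A_ack=0 B_seq=0 B_ack=526

526 0 0 526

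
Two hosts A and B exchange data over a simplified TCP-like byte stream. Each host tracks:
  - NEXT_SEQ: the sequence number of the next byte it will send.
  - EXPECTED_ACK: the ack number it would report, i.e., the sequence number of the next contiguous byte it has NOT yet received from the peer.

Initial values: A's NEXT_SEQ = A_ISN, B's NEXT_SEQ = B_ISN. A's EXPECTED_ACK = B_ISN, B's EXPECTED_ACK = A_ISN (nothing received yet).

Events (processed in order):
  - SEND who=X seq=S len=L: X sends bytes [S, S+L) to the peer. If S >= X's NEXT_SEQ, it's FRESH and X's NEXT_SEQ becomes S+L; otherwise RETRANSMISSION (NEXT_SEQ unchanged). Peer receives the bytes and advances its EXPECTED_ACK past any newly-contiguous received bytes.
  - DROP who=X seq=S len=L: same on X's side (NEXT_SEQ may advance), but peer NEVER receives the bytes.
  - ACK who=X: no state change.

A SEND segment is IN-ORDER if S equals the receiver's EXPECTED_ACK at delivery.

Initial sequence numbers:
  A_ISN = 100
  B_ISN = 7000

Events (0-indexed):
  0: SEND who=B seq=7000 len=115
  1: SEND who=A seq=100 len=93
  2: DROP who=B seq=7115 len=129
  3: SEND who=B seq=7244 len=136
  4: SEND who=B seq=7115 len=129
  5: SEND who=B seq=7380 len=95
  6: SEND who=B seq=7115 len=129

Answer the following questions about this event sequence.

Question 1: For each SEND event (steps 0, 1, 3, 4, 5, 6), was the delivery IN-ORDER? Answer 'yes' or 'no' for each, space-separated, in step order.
Answer: yes yes no yes yes no

Derivation:
Step 0: SEND seq=7000 -> in-order
Step 1: SEND seq=100 -> in-order
Step 3: SEND seq=7244 -> out-of-order
Step 4: SEND seq=7115 -> in-order
Step 5: SEND seq=7380 -> in-order
Step 6: SEND seq=7115 -> out-of-order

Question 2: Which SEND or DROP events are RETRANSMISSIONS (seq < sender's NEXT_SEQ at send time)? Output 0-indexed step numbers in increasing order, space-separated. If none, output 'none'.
Answer: 4 6

Derivation:
Step 0: SEND seq=7000 -> fresh
Step 1: SEND seq=100 -> fresh
Step 2: DROP seq=7115 -> fresh
Step 3: SEND seq=7244 -> fresh
Step 4: SEND seq=7115 -> retransmit
Step 5: SEND seq=7380 -> fresh
Step 6: SEND seq=7115 -> retransmit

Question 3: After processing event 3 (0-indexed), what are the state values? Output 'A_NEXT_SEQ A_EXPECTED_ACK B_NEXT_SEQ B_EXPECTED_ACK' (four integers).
After event 0: A_seq=100 A_ack=7115 B_seq=7115 B_ack=100
After event 1: A_seq=193 A_ack=7115 B_seq=7115 B_ack=193
After event 2: A_seq=193 A_ack=7115 B_seq=7244 B_ack=193
After event 3: A_seq=193 A_ack=7115 B_seq=7380 B_ack=193

193 7115 7380 193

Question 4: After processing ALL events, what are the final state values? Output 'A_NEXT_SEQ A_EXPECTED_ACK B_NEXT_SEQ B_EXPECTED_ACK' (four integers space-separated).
Answer: 193 7475 7475 193

Derivation:
After event 0: A_seq=100 A_ack=7115 B_seq=7115 B_ack=100
After event 1: A_seq=193 A_ack=7115 B_seq=7115 B_ack=193
After event 2: A_seq=193 A_ack=7115 B_seq=7244 B_ack=193
After event 3: A_seq=193 A_ack=7115 B_seq=7380 B_ack=193
After event 4: A_seq=193 A_ack=7380 B_seq=7380 B_ack=193
After event 5: A_seq=193 A_ack=7475 B_seq=7475 B_ack=193
After event 6: A_seq=193 A_ack=7475 B_seq=7475 B_ack=193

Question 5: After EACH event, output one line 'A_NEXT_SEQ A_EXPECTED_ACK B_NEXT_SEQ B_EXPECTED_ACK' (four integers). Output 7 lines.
100 7115 7115 100
193 7115 7115 193
193 7115 7244 193
193 7115 7380 193
193 7380 7380 193
193 7475 7475 193
193 7475 7475 193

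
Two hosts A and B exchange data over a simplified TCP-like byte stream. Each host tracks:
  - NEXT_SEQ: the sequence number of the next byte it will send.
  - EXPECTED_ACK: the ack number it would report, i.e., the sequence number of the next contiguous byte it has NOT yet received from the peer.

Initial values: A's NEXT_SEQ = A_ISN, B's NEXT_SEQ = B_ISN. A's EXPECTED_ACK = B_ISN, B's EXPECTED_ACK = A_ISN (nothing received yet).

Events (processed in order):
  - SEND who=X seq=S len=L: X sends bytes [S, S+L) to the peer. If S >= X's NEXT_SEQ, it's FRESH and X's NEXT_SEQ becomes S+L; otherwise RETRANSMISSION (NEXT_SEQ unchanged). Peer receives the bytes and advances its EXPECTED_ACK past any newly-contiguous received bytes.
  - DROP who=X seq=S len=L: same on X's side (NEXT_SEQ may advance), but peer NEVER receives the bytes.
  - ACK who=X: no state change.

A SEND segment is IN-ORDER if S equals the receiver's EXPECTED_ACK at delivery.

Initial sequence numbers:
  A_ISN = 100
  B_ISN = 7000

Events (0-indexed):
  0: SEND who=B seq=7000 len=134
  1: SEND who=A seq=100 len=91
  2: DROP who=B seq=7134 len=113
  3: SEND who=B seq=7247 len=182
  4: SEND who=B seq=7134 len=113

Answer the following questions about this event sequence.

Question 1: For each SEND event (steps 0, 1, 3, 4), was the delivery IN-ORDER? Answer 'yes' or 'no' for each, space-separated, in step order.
Answer: yes yes no yes

Derivation:
Step 0: SEND seq=7000 -> in-order
Step 1: SEND seq=100 -> in-order
Step 3: SEND seq=7247 -> out-of-order
Step 4: SEND seq=7134 -> in-order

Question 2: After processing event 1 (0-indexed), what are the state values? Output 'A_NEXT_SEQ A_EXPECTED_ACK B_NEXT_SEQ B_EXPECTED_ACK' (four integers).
After event 0: A_seq=100 A_ack=7134 B_seq=7134 B_ack=100
After event 1: A_seq=191 A_ack=7134 B_seq=7134 B_ack=191

191 7134 7134 191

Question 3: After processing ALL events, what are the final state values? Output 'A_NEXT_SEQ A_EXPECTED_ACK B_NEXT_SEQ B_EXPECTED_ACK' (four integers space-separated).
Answer: 191 7429 7429 191

Derivation:
After event 0: A_seq=100 A_ack=7134 B_seq=7134 B_ack=100
After event 1: A_seq=191 A_ack=7134 B_seq=7134 B_ack=191
After event 2: A_seq=191 A_ack=7134 B_seq=7247 B_ack=191
After event 3: A_seq=191 A_ack=7134 B_seq=7429 B_ack=191
After event 4: A_seq=191 A_ack=7429 B_seq=7429 B_ack=191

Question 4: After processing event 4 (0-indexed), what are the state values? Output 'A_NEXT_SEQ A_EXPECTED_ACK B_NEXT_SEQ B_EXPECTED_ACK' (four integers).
After event 0: A_seq=100 A_ack=7134 B_seq=7134 B_ack=100
After event 1: A_seq=191 A_ack=7134 B_seq=7134 B_ack=191
After event 2: A_seq=191 A_ack=7134 B_seq=7247 B_ack=191
After event 3: A_seq=191 A_ack=7134 B_seq=7429 B_ack=191
After event 4: A_seq=191 A_ack=7429 B_seq=7429 B_ack=191

191 7429 7429 191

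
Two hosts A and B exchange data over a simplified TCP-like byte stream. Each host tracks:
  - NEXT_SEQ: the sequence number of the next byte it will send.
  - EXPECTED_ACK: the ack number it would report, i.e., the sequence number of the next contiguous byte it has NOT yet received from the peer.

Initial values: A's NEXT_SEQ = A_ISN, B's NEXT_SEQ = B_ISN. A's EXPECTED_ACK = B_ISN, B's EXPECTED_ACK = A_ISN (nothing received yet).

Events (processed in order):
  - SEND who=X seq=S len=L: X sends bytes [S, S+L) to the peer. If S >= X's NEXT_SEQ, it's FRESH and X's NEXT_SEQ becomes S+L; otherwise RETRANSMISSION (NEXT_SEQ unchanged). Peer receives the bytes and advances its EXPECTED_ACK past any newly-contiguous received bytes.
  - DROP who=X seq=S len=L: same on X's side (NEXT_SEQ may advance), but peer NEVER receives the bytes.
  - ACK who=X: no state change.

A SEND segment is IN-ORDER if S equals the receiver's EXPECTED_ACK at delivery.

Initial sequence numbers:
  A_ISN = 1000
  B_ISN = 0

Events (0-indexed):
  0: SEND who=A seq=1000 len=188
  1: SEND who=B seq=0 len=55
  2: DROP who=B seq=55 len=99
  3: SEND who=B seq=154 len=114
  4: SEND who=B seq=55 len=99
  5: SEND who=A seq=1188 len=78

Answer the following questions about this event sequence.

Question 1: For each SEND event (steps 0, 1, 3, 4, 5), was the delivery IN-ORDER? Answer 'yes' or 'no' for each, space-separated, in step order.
Answer: yes yes no yes yes

Derivation:
Step 0: SEND seq=1000 -> in-order
Step 1: SEND seq=0 -> in-order
Step 3: SEND seq=154 -> out-of-order
Step 4: SEND seq=55 -> in-order
Step 5: SEND seq=1188 -> in-order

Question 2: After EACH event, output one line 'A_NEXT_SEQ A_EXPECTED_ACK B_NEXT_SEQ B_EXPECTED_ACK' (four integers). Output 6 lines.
1188 0 0 1188
1188 55 55 1188
1188 55 154 1188
1188 55 268 1188
1188 268 268 1188
1266 268 268 1266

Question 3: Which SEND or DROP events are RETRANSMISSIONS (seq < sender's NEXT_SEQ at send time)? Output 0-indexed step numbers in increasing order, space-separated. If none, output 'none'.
Step 0: SEND seq=1000 -> fresh
Step 1: SEND seq=0 -> fresh
Step 2: DROP seq=55 -> fresh
Step 3: SEND seq=154 -> fresh
Step 4: SEND seq=55 -> retransmit
Step 5: SEND seq=1188 -> fresh

Answer: 4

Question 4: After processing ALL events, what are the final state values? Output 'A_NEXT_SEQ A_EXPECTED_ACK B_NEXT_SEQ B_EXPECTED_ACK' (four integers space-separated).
Answer: 1266 268 268 1266

Derivation:
After event 0: A_seq=1188 A_ack=0 B_seq=0 B_ack=1188
After event 1: A_seq=1188 A_ack=55 B_seq=55 B_ack=1188
After event 2: A_seq=1188 A_ack=55 B_seq=154 B_ack=1188
After event 3: A_seq=1188 A_ack=55 B_seq=268 B_ack=1188
After event 4: A_seq=1188 A_ack=268 B_seq=268 B_ack=1188
After event 5: A_seq=1266 A_ack=268 B_seq=268 B_ack=1266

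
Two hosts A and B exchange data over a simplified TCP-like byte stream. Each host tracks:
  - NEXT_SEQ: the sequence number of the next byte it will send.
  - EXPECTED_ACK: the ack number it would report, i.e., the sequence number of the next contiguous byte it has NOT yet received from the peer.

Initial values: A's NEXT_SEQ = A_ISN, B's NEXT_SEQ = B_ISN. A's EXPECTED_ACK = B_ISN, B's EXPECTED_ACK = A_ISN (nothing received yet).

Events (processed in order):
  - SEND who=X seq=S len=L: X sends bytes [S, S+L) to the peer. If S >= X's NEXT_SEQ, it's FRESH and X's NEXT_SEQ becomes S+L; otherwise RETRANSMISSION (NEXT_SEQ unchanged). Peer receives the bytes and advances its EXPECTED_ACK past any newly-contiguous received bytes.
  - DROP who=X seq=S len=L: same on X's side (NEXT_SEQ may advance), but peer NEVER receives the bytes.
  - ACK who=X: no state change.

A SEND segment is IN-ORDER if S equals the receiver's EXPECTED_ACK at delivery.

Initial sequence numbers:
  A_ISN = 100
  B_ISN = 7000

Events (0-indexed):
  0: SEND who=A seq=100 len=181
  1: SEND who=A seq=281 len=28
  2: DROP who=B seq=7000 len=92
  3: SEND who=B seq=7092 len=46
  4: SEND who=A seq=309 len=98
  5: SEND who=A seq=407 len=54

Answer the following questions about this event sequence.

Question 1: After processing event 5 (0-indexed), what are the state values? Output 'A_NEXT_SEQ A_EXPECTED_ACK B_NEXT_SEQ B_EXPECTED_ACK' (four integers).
After event 0: A_seq=281 A_ack=7000 B_seq=7000 B_ack=281
After event 1: A_seq=309 A_ack=7000 B_seq=7000 B_ack=309
After event 2: A_seq=309 A_ack=7000 B_seq=7092 B_ack=309
After event 3: A_seq=309 A_ack=7000 B_seq=7138 B_ack=309
After event 4: A_seq=407 A_ack=7000 B_seq=7138 B_ack=407
After event 5: A_seq=461 A_ack=7000 B_seq=7138 B_ack=461

461 7000 7138 461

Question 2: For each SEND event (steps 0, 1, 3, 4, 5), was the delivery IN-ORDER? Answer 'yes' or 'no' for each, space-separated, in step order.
Answer: yes yes no yes yes

Derivation:
Step 0: SEND seq=100 -> in-order
Step 1: SEND seq=281 -> in-order
Step 3: SEND seq=7092 -> out-of-order
Step 4: SEND seq=309 -> in-order
Step 5: SEND seq=407 -> in-order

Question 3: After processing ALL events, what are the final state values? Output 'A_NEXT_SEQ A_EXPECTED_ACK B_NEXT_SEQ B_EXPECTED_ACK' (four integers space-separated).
Answer: 461 7000 7138 461

Derivation:
After event 0: A_seq=281 A_ack=7000 B_seq=7000 B_ack=281
After event 1: A_seq=309 A_ack=7000 B_seq=7000 B_ack=309
After event 2: A_seq=309 A_ack=7000 B_seq=7092 B_ack=309
After event 3: A_seq=309 A_ack=7000 B_seq=7138 B_ack=309
After event 4: A_seq=407 A_ack=7000 B_seq=7138 B_ack=407
After event 5: A_seq=461 A_ack=7000 B_seq=7138 B_ack=461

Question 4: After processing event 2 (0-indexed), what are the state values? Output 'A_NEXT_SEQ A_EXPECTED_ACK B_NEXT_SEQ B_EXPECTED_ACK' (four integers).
After event 0: A_seq=281 A_ack=7000 B_seq=7000 B_ack=281
After event 1: A_seq=309 A_ack=7000 B_seq=7000 B_ack=309
After event 2: A_seq=309 A_ack=7000 B_seq=7092 B_ack=309

309 7000 7092 309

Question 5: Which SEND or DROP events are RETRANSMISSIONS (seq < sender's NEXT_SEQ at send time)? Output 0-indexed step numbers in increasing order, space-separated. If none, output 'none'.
Step 0: SEND seq=100 -> fresh
Step 1: SEND seq=281 -> fresh
Step 2: DROP seq=7000 -> fresh
Step 3: SEND seq=7092 -> fresh
Step 4: SEND seq=309 -> fresh
Step 5: SEND seq=407 -> fresh

Answer: none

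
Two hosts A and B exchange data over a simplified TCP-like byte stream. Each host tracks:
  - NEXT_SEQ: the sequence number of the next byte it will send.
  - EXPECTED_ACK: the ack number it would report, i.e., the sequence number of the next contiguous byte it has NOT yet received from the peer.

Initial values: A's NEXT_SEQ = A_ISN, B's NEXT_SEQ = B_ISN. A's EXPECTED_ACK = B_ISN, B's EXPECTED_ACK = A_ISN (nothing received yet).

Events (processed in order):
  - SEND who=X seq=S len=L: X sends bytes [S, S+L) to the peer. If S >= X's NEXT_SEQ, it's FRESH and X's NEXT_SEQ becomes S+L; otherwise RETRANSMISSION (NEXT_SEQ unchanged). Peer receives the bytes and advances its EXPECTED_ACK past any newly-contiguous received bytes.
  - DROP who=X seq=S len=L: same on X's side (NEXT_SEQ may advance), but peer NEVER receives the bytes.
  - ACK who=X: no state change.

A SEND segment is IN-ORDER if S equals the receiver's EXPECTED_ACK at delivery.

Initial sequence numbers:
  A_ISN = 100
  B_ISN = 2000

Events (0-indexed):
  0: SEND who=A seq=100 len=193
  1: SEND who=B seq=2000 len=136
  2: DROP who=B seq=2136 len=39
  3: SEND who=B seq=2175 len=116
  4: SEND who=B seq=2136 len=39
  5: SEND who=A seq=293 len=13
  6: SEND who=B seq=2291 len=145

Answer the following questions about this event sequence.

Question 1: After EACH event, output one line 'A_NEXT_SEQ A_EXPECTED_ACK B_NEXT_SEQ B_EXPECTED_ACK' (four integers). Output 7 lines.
293 2000 2000 293
293 2136 2136 293
293 2136 2175 293
293 2136 2291 293
293 2291 2291 293
306 2291 2291 306
306 2436 2436 306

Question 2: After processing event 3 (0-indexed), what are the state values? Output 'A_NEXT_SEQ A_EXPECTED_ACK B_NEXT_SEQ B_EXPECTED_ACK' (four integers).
After event 0: A_seq=293 A_ack=2000 B_seq=2000 B_ack=293
After event 1: A_seq=293 A_ack=2136 B_seq=2136 B_ack=293
After event 2: A_seq=293 A_ack=2136 B_seq=2175 B_ack=293
After event 3: A_seq=293 A_ack=2136 B_seq=2291 B_ack=293

293 2136 2291 293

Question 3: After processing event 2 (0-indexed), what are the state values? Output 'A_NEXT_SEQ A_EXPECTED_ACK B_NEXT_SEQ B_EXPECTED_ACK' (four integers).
After event 0: A_seq=293 A_ack=2000 B_seq=2000 B_ack=293
After event 1: A_seq=293 A_ack=2136 B_seq=2136 B_ack=293
After event 2: A_seq=293 A_ack=2136 B_seq=2175 B_ack=293

293 2136 2175 293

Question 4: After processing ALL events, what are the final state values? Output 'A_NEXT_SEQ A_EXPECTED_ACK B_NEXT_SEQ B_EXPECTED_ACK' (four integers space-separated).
After event 0: A_seq=293 A_ack=2000 B_seq=2000 B_ack=293
After event 1: A_seq=293 A_ack=2136 B_seq=2136 B_ack=293
After event 2: A_seq=293 A_ack=2136 B_seq=2175 B_ack=293
After event 3: A_seq=293 A_ack=2136 B_seq=2291 B_ack=293
After event 4: A_seq=293 A_ack=2291 B_seq=2291 B_ack=293
After event 5: A_seq=306 A_ack=2291 B_seq=2291 B_ack=306
After event 6: A_seq=306 A_ack=2436 B_seq=2436 B_ack=306

Answer: 306 2436 2436 306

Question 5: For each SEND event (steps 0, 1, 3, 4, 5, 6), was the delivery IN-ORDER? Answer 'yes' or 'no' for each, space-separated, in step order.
Answer: yes yes no yes yes yes

Derivation:
Step 0: SEND seq=100 -> in-order
Step 1: SEND seq=2000 -> in-order
Step 3: SEND seq=2175 -> out-of-order
Step 4: SEND seq=2136 -> in-order
Step 5: SEND seq=293 -> in-order
Step 6: SEND seq=2291 -> in-order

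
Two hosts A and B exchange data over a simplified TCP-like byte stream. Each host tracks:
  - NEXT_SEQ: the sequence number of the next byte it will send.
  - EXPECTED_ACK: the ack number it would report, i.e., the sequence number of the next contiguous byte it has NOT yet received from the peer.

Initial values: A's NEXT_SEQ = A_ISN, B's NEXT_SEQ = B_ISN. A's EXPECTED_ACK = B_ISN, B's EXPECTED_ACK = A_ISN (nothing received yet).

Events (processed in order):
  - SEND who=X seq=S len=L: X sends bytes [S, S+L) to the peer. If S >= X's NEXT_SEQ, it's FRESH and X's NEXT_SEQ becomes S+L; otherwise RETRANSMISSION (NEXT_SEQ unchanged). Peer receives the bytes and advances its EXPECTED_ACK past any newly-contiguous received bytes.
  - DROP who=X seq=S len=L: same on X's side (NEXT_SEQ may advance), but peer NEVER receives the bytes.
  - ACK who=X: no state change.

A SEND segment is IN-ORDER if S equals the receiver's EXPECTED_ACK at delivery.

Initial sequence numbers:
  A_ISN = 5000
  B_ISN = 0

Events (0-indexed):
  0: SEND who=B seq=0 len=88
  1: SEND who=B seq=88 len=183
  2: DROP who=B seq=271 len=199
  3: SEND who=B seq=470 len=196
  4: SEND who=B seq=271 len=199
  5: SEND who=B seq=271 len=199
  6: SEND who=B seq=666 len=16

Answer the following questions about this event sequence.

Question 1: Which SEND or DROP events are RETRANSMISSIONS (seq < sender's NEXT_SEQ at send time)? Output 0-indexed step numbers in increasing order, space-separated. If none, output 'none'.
Answer: 4 5

Derivation:
Step 0: SEND seq=0 -> fresh
Step 1: SEND seq=88 -> fresh
Step 2: DROP seq=271 -> fresh
Step 3: SEND seq=470 -> fresh
Step 4: SEND seq=271 -> retransmit
Step 5: SEND seq=271 -> retransmit
Step 6: SEND seq=666 -> fresh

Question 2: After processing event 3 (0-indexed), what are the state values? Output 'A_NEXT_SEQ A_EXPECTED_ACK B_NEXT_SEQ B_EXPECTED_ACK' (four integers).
After event 0: A_seq=5000 A_ack=88 B_seq=88 B_ack=5000
After event 1: A_seq=5000 A_ack=271 B_seq=271 B_ack=5000
After event 2: A_seq=5000 A_ack=271 B_seq=470 B_ack=5000
After event 3: A_seq=5000 A_ack=271 B_seq=666 B_ack=5000

5000 271 666 5000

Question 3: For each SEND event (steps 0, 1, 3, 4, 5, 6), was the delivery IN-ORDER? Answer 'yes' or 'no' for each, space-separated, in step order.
Answer: yes yes no yes no yes

Derivation:
Step 0: SEND seq=0 -> in-order
Step 1: SEND seq=88 -> in-order
Step 3: SEND seq=470 -> out-of-order
Step 4: SEND seq=271 -> in-order
Step 5: SEND seq=271 -> out-of-order
Step 6: SEND seq=666 -> in-order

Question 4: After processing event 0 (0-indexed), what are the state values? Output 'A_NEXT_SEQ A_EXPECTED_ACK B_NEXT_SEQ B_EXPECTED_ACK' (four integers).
After event 0: A_seq=5000 A_ack=88 B_seq=88 B_ack=5000

5000 88 88 5000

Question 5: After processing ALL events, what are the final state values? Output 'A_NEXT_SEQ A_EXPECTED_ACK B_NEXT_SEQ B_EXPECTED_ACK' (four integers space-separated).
Answer: 5000 682 682 5000

Derivation:
After event 0: A_seq=5000 A_ack=88 B_seq=88 B_ack=5000
After event 1: A_seq=5000 A_ack=271 B_seq=271 B_ack=5000
After event 2: A_seq=5000 A_ack=271 B_seq=470 B_ack=5000
After event 3: A_seq=5000 A_ack=271 B_seq=666 B_ack=5000
After event 4: A_seq=5000 A_ack=666 B_seq=666 B_ack=5000
After event 5: A_seq=5000 A_ack=666 B_seq=666 B_ack=5000
After event 6: A_seq=5000 A_ack=682 B_seq=682 B_ack=5000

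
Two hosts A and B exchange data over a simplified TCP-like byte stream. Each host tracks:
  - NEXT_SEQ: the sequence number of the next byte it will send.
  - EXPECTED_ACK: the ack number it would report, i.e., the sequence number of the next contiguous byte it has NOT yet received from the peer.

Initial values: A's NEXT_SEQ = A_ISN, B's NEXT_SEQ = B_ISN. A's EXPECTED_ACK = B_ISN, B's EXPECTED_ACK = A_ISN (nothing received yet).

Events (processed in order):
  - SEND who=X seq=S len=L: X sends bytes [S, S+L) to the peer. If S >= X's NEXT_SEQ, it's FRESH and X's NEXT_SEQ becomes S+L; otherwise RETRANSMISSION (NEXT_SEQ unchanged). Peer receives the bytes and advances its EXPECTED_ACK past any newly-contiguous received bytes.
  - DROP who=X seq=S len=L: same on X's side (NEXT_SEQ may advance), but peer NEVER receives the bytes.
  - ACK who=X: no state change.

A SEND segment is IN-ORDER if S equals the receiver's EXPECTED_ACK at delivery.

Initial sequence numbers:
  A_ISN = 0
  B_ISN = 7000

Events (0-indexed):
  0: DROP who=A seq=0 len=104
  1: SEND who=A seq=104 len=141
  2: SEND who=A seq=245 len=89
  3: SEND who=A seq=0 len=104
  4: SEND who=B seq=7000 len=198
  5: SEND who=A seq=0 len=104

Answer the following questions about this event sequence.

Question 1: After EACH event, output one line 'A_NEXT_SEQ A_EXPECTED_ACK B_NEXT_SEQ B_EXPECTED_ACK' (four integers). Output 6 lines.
104 7000 7000 0
245 7000 7000 0
334 7000 7000 0
334 7000 7000 334
334 7198 7198 334
334 7198 7198 334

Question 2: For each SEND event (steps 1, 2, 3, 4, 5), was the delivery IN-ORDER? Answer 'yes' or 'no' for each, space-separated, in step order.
Step 1: SEND seq=104 -> out-of-order
Step 2: SEND seq=245 -> out-of-order
Step 3: SEND seq=0 -> in-order
Step 4: SEND seq=7000 -> in-order
Step 5: SEND seq=0 -> out-of-order

Answer: no no yes yes no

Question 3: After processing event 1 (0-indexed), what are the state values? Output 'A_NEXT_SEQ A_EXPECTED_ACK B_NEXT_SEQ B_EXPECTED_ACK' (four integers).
After event 0: A_seq=104 A_ack=7000 B_seq=7000 B_ack=0
After event 1: A_seq=245 A_ack=7000 B_seq=7000 B_ack=0

245 7000 7000 0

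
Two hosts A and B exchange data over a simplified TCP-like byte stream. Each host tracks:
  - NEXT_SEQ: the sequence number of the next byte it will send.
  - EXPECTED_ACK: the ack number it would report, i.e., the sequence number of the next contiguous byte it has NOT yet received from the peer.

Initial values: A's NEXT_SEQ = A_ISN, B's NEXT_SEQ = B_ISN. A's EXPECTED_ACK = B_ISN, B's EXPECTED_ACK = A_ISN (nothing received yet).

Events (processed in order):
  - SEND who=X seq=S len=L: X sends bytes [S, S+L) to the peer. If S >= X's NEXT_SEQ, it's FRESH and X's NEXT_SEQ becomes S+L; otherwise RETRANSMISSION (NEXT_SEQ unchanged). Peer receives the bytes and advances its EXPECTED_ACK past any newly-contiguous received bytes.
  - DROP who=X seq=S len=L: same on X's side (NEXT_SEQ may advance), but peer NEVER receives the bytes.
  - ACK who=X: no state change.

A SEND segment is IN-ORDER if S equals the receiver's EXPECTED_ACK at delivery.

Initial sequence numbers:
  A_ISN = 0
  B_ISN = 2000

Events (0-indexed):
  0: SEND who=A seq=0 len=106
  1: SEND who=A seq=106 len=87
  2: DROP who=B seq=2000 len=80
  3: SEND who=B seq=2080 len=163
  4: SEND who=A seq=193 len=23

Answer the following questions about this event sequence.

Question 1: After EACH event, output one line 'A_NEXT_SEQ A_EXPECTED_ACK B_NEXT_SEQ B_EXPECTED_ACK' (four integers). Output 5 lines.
106 2000 2000 106
193 2000 2000 193
193 2000 2080 193
193 2000 2243 193
216 2000 2243 216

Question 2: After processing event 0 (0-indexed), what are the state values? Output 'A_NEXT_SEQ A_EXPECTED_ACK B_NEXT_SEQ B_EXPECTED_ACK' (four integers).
After event 0: A_seq=106 A_ack=2000 B_seq=2000 B_ack=106

106 2000 2000 106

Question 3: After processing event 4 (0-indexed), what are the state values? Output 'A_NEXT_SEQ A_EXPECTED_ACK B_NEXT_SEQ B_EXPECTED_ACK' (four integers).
After event 0: A_seq=106 A_ack=2000 B_seq=2000 B_ack=106
After event 1: A_seq=193 A_ack=2000 B_seq=2000 B_ack=193
After event 2: A_seq=193 A_ack=2000 B_seq=2080 B_ack=193
After event 3: A_seq=193 A_ack=2000 B_seq=2243 B_ack=193
After event 4: A_seq=216 A_ack=2000 B_seq=2243 B_ack=216

216 2000 2243 216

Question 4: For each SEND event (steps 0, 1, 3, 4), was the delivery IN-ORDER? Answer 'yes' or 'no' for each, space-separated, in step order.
Step 0: SEND seq=0 -> in-order
Step 1: SEND seq=106 -> in-order
Step 3: SEND seq=2080 -> out-of-order
Step 4: SEND seq=193 -> in-order

Answer: yes yes no yes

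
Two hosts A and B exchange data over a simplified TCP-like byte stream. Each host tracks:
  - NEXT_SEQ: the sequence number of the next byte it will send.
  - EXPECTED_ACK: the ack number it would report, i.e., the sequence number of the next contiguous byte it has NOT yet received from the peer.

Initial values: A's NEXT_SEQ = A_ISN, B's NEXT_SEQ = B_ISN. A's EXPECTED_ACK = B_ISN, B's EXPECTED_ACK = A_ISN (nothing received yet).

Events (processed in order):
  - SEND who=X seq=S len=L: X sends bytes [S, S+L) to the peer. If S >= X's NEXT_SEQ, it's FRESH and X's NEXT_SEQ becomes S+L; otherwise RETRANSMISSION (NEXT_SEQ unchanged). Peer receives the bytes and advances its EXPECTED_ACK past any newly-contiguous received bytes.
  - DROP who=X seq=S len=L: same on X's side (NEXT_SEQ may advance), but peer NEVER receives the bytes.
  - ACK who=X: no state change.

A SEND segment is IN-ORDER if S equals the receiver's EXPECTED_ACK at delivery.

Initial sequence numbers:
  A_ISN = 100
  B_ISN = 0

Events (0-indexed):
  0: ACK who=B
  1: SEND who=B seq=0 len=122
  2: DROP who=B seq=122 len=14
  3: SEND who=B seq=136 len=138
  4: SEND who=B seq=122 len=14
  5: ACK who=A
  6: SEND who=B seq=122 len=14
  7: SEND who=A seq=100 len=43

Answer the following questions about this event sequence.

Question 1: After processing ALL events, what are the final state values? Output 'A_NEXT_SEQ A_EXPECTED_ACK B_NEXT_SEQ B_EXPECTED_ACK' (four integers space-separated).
Answer: 143 274 274 143

Derivation:
After event 0: A_seq=100 A_ack=0 B_seq=0 B_ack=100
After event 1: A_seq=100 A_ack=122 B_seq=122 B_ack=100
After event 2: A_seq=100 A_ack=122 B_seq=136 B_ack=100
After event 3: A_seq=100 A_ack=122 B_seq=274 B_ack=100
After event 4: A_seq=100 A_ack=274 B_seq=274 B_ack=100
After event 5: A_seq=100 A_ack=274 B_seq=274 B_ack=100
After event 6: A_seq=100 A_ack=274 B_seq=274 B_ack=100
After event 7: A_seq=143 A_ack=274 B_seq=274 B_ack=143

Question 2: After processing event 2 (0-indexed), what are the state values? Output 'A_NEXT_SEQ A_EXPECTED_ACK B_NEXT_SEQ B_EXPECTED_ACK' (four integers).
After event 0: A_seq=100 A_ack=0 B_seq=0 B_ack=100
After event 1: A_seq=100 A_ack=122 B_seq=122 B_ack=100
After event 2: A_seq=100 A_ack=122 B_seq=136 B_ack=100

100 122 136 100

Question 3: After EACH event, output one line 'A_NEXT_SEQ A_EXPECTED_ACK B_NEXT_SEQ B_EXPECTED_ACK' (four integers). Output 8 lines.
100 0 0 100
100 122 122 100
100 122 136 100
100 122 274 100
100 274 274 100
100 274 274 100
100 274 274 100
143 274 274 143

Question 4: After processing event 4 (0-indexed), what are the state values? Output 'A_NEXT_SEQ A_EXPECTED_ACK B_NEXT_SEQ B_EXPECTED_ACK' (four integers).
After event 0: A_seq=100 A_ack=0 B_seq=0 B_ack=100
After event 1: A_seq=100 A_ack=122 B_seq=122 B_ack=100
After event 2: A_seq=100 A_ack=122 B_seq=136 B_ack=100
After event 3: A_seq=100 A_ack=122 B_seq=274 B_ack=100
After event 4: A_seq=100 A_ack=274 B_seq=274 B_ack=100

100 274 274 100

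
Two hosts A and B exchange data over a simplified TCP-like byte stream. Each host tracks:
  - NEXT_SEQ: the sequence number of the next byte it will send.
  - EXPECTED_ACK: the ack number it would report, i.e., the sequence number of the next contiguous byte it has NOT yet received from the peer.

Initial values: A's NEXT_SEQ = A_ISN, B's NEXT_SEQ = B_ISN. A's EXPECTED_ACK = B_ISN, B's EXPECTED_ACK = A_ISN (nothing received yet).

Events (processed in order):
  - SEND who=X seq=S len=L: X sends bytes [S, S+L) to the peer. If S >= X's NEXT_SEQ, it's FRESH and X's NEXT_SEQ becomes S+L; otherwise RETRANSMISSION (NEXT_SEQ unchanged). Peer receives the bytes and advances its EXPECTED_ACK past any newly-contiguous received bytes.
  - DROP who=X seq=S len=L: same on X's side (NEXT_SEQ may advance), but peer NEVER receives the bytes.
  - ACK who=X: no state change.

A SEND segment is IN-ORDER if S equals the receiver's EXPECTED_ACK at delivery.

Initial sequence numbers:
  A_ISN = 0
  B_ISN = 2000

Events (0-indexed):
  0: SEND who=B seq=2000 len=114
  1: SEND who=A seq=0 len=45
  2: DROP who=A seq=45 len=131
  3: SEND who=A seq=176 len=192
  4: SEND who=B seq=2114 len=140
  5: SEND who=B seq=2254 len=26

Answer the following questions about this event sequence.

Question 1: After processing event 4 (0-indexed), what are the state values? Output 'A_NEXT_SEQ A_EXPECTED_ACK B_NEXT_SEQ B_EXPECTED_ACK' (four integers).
After event 0: A_seq=0 A_ack=2114 B_seq=2114 B_ack=0
After event 1: A_seq=45 A_ack=2114 B_seq=2114 B_ack=45
After event 2: A_seq=176 A_ack=2114 B_seq=2114 B_ack=45
After event 3: A_seq=368 A_ack=2114 B_seq=2114 B_ack=45
After event 4: A_seq=368 A_ack=2254 B_seq=2254 B_ack=45

368 2254 2254 45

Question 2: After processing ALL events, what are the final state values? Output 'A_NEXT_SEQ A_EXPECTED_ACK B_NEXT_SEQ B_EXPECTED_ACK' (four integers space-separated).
After event 0: A_seq=0 A_ack=2114 B_seq=2114 B_ack=0
After event 1: A_seq=45 A_ack=2114 B_seq=2114 B_ack=45
After event 2: A_seq=176 A_ack=2114 B_seq=2114 B_ack=45
After event 3: A_seq=368 A_ack=2114 B_seq=2114 B_ack=45
After event 4: A_seq=368 A_ack=2254 B_seq=2254 B_ack=45
After event 5: A_seq=368 A_ack=2280 B_seq=2280 B_ack=45

Answer: 368 2280 2280 45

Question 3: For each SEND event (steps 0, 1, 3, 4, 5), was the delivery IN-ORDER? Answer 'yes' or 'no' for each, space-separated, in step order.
Answer: yes yes no yes yes

Derivation:
Step 0: SEND seq=2000 -> in-order
Step 1: SEND seq=0 -> in-order
Step 3: SEND seq=176 -> out-of-order
Step 4: SEND seq=2114 -> in-order
Step 5: SEND seq=2254 -> in-order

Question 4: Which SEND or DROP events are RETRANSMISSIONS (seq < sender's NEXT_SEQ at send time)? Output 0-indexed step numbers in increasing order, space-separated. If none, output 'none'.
Answer: none

Derivation:
Step 0: SEND seq=2000 -> fresh
Step 1: SEND seq=0 -> fresh
Step 2: DROP seq=45 -> fresh
Step 3: SEND seq=176 -> fresh
Step 4: SEND seq=2114 -> fresh
Step 5: SEND seq=2254 -> fresh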